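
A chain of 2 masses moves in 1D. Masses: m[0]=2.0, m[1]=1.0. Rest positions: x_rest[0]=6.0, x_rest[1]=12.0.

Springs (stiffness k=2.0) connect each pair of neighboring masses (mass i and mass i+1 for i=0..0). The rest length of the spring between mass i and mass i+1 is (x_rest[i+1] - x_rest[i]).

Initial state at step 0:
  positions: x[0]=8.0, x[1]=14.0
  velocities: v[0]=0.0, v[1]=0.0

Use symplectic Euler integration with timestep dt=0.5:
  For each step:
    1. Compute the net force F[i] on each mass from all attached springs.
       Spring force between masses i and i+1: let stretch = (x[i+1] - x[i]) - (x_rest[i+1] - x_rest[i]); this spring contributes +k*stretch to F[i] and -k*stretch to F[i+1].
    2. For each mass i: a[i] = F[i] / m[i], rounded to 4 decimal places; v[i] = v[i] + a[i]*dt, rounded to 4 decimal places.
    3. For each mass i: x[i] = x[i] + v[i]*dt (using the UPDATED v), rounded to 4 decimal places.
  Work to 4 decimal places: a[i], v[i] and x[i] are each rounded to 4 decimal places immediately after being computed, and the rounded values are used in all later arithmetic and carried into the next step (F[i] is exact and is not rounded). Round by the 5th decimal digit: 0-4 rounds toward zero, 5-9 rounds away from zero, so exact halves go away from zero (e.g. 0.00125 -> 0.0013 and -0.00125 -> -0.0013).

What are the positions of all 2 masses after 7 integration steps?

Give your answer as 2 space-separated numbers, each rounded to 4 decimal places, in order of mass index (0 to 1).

Answer: 8.0000 14.0000

Derivation:
Step 0: x=[8.0000 14.0000] v=[0.0000 0.0000]
Step 1: x=[8.0000 14.0000] v=[0.0000 0.0000]
Step 2: x=[8.0000 14.0000] v=[0.0000 0.0000]
Step 3: x=[8.0000 14.0000] v=[0.0000 0.0000]
Step 4: x=[8.0000 14.0000] v=[0.0000 0.0000]
Step 5: x=[8.0000 14.0000] v=[0.0000 0.0000]
Step 6: x=[8.0000 14.0000] v=[0.0000 0.0000]
Step 7: x=[8.0000 14.0000] v=[0.0000 0.0000]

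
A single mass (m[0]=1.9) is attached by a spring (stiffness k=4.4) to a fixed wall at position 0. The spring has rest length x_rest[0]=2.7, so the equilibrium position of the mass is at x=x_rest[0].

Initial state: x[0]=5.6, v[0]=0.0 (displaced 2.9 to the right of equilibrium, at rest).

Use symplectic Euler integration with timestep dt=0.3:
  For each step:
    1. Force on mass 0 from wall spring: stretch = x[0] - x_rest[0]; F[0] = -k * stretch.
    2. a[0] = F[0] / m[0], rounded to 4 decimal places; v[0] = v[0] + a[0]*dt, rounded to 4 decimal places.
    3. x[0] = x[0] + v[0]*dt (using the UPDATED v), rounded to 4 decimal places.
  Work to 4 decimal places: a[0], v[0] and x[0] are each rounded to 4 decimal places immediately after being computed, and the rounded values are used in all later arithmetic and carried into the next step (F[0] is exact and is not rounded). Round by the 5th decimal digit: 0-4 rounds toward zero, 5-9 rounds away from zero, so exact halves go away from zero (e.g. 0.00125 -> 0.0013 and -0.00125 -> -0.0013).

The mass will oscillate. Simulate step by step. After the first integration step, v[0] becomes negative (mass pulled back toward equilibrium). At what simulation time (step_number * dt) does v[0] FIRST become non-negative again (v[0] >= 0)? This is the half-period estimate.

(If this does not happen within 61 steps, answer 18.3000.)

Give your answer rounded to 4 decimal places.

Step 0: x=[5.6000] v=[0.0000]
Step 1: x=[4.9956] v=[-2.0147]
Step 2: x=[3.9128] v=[-3.6095]
Step 3: x=[2.5772] v=[-4.4521]
Step 4: x=[1.2672] v=[-4.3668]
Step 5: x=[0.2558] v=[-3.3714]
Step 6: x=[-0.2462] v=[-1.6733]
Step 7: x=[-0.1342] v=[0.3735]
First v>=0 after going negative at step 7, time=2.1000

Answer: 2.1000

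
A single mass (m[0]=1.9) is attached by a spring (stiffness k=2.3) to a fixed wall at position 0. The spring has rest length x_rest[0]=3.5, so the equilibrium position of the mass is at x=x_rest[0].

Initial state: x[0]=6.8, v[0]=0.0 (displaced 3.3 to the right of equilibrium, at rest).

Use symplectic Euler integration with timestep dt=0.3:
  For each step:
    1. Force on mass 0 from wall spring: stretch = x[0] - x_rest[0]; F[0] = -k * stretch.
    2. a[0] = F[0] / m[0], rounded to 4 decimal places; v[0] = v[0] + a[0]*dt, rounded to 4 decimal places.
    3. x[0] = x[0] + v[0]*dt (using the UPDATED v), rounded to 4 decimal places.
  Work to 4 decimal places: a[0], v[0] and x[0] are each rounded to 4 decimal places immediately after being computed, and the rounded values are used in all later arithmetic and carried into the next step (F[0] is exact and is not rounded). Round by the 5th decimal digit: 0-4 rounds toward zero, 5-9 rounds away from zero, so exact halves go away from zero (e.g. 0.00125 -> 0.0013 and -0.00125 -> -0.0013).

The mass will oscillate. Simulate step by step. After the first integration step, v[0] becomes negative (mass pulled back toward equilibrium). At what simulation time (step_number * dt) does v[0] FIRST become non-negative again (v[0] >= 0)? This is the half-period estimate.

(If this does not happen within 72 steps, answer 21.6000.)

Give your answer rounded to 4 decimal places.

Answer: 3.0000

Derivation:
Step 0: x=[6.8000] v=[0.0000]
Step 1: x=[6.4405] v=[-1.1984]
Step 2: x=[5.7606] v=[-2.2663]
Step 3: x=[4.8344] v=[-3.0873]
Step 4: x=[3.7628] v=[-3.5719]
Step 5: x=[2.6626] v=[-3.6673]
Step 6: x=[1.6536] v=[-3.3632]
Step 7: x=[0.8458] v=[-2.6927]
Step 8: x=[0.3272] v=[-1.7288]
Step 9: x=[0.1542] v=[-0.5766]
Step 10: x=[0.3458] v=[0.6385]
First v>=0 after going negative at step 10, time=3.0000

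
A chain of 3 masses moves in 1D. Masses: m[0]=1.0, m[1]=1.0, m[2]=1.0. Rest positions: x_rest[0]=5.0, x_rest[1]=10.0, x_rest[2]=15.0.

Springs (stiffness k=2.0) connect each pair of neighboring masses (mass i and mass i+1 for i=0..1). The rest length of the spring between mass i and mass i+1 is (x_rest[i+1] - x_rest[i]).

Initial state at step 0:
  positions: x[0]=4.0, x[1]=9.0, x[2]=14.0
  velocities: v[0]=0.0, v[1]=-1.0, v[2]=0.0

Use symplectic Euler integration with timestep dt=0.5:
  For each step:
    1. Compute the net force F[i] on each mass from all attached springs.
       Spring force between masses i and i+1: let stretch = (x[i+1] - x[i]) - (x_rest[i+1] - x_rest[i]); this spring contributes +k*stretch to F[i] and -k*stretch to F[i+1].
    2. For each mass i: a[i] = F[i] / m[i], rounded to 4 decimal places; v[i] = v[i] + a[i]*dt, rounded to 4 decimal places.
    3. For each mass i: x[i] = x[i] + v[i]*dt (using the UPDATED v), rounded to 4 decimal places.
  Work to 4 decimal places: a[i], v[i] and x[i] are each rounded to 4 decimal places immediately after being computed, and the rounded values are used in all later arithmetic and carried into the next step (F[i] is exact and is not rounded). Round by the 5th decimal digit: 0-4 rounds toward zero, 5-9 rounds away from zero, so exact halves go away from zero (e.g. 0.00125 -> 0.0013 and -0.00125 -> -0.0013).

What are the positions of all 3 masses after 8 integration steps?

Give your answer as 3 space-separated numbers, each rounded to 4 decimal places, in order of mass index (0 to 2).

Answer: 2.5118 7.9766 12.5118

Derivation:
Step 0: x=[4.0000 9.0000 14.0000] v=[0.0000 -1.0000 0.0000]
Step 1: x=[4.0000 8.5000 14.0000] v=[0.0000 -1.0000 0.0000]
Step 2: x=[3.7500 8.5000 13.7500] v=[-0.5000 0.0000 -0.5000]
Step 3: x=[3.3750 8.7500 13.3750] v=[-0.7500 0.5000 -0.7500]
Step 4: x=[3.1875 8.6250 13.1875] v=[-0.3750 -0.2500 -0.3750]
Step 5: x=[3.2188 8.0625 13.2188] v=[0.0625 -1.1250 0.0625]
Step 6: x=[3.1719 7.6563 13.1719] v=[-0.0938 -0.8124 -0.0938]
Step 7: x=[2.8672 7.7657 12.8672] v=[-0.6094 0.2188 -0.6094]
Step 8: x=[2.5118 7.9766 12.5118] v=[-0.7109 0.4218 -0.7109]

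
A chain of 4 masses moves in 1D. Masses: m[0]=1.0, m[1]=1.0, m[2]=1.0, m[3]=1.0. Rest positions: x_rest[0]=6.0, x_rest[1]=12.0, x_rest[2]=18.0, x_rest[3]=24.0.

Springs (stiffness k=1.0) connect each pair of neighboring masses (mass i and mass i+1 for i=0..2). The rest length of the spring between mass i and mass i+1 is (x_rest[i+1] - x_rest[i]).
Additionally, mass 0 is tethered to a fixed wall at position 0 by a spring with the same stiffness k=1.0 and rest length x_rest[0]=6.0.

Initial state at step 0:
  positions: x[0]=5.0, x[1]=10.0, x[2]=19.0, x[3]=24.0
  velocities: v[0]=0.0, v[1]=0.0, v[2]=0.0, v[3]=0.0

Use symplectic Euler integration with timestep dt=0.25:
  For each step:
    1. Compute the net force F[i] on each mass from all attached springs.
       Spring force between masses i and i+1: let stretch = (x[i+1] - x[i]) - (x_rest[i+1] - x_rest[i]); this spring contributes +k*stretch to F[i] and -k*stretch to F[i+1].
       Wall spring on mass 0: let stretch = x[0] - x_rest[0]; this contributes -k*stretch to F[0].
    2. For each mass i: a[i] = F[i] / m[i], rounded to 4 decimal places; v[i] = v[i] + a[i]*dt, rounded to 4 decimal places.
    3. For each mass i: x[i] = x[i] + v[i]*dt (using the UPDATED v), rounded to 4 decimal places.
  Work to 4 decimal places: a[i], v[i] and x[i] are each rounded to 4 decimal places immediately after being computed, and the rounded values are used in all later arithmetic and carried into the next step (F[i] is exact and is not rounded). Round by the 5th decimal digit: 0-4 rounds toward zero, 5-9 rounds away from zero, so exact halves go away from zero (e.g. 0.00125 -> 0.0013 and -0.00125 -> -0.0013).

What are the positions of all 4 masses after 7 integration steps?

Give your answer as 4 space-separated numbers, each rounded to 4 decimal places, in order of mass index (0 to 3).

Answer: 6.1289 12.8619 16.5290 24.0708

Derivation:
Step 0: x=[5.0000 10.0000 19.0000 24.0000] v=[0.0000 0.0000 0.0000 0.0000]
Step 1: x=[5.0000 10.2500 18.7500 24.0625] v=[0.0000 1.0000 -1.0000 0.2500]
Step 2: x=[5.0156 10.7031 18.3008 24.1680] v=[0.0625 1.8125 -1.7969 0.4219]
Step 3: x=[5.0732 11.2756 17.7434 24.2818] v=[0.2305 2.2901 -2.2295 0.4551]
Step 4: x=[5.2014 11.8647 17.1904 24.3619] v=[0.5128 2.3565 -2.2119 0.3205]
Step 5: x=[5.4210 12.3702 16.7528 24.3688] v=[0.8783 2.0221 -1.7505 0.0276]
Step 6: x=[5.7361 12.7153 16.5173 24.2747] v=[1.2604 1.3805 -0.9422 -0.3764]
Step 7: x=[6.1289 12.8619 16.5290 24.0708] v=[1.5712 0.5862 0.0467 -0.8158]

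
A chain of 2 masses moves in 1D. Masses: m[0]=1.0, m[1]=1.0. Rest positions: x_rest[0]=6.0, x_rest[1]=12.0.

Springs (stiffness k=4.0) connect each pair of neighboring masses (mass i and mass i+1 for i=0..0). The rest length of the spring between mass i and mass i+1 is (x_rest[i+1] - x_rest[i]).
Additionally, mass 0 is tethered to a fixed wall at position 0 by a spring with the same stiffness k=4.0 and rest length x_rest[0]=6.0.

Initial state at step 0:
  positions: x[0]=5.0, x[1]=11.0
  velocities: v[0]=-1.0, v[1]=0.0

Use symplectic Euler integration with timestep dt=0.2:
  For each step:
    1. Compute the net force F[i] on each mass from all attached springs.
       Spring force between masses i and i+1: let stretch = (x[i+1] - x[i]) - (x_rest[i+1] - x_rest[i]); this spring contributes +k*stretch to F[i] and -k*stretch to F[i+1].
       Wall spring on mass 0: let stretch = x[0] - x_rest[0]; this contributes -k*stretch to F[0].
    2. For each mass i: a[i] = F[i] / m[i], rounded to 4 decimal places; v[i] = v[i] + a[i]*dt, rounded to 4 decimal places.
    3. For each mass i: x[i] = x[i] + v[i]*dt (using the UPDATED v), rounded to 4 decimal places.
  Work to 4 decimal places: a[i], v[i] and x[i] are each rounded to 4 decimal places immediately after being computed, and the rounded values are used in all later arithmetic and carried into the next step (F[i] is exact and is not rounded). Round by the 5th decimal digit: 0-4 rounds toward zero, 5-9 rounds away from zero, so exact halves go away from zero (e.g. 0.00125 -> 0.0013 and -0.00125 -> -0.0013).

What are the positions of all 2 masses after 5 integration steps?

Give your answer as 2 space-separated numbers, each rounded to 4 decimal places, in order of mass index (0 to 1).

Answer: 5.9315 11.2299

Derivation:
Step 0: x=[5.0000 11.0000] v=[-1.0000 0.0000]
Step 1: x=[4.9600 11.0000] v=[-0.2000 0.0000]
Step 2: x=[5.0928 10.9936] v=[0.6640 -0.0320]
Step 3: x=[5.3549 11.0031] v=[1.3104 0.0474]
Step 4: x=[5.6639 11.0689] v=[1.5450 0.3288]
Step 5: x=[5.9315 11.2299] v=[1.3379 0.8048]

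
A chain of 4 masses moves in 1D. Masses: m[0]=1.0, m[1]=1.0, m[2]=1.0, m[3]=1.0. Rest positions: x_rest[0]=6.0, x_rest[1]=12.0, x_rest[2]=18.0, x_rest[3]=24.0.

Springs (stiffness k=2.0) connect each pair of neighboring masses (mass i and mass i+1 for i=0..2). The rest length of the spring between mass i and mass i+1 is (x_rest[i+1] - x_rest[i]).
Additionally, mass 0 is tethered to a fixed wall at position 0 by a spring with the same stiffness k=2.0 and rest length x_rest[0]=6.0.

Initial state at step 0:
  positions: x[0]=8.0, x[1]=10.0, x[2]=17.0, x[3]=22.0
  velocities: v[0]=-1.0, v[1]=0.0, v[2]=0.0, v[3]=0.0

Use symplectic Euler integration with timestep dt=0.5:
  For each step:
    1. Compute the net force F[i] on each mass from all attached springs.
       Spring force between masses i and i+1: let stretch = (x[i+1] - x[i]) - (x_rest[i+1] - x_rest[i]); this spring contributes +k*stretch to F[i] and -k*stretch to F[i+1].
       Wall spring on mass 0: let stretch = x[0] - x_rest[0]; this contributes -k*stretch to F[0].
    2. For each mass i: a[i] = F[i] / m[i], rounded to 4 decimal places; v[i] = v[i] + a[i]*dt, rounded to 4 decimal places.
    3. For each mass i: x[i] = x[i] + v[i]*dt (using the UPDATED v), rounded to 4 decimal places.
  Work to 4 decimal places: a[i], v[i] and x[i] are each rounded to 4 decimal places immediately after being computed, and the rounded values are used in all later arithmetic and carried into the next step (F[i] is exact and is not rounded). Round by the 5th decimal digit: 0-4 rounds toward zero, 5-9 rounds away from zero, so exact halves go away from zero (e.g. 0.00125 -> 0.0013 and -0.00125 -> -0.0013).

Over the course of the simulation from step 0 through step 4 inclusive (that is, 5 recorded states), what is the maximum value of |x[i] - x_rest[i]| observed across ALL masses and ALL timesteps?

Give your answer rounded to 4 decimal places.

Answer: 3.4375

Derivation:
Step 0: x=[8.0000 10.0000 17.0000 22.0000] v=[-1.0000 0.0000 0.0000 0.0000]
Step 1: x=[4.5000 12.5000 16.0000 22.5000] v=[-7.0000 5.0000 -2.0000 1.0000]
Step 2: x=[2.7500 12.7500 16.5000 22.7500] v=[-3.5000 0.5000 1.0000 0.5000]
Step 3: x=[4.6250 9.8750 18.2500 22.8750] v=[3.7500 -5.7500 3.5000 0.2500]
Step 4: x=[6.8125 8.5625 18.1250 23.6875] v=[4.3750 -2.6250 -0.2500 1.6250]
Max displacement = 3.4375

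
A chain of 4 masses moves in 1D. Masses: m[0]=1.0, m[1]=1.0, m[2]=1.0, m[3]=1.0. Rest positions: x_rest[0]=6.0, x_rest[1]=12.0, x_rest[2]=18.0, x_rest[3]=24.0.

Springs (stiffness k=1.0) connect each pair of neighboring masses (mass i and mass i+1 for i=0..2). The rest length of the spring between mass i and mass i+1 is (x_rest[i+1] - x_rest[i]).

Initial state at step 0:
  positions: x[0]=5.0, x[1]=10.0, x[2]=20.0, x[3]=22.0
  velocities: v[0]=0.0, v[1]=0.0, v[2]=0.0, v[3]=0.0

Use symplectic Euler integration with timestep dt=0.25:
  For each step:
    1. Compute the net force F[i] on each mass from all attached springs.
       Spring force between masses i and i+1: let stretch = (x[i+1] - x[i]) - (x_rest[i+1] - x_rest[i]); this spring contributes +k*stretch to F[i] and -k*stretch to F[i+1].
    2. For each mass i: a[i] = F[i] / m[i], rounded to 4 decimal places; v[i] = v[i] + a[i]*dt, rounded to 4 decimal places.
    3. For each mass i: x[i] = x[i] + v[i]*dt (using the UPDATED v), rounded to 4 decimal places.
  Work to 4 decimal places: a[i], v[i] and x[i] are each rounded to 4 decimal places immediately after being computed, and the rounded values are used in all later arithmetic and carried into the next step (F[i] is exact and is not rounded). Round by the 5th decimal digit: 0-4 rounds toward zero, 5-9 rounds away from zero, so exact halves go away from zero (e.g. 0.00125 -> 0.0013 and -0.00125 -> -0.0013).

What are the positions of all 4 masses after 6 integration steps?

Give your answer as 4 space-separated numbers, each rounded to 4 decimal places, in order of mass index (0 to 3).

Step 0: x=[5.0000 10.0000 20.0000 22.0000] v=[0.0000 0.0000 0.0000 0.0000]
Step 1: x=[4.9375 10.3125 19.5000 22.2500] v=[-0.2500 1.2500 -2.0000 1.0000]
Step 2: x=[4.8359 10.8633 18.5977 22.7031] v=[-0.4063 2.2031 -3.6094 1.8125]
Step 3: x=[4.7360 11.5208 17.4685 23.2747] v=[-0.3995 2.6299 -4.5167 2.2862]
Step 4: x=[4.6852 12.1260 16.3305 23.8584] v=[-0.2033 2.4206 -4.5521 2.3347]
Step 5: x=[4.7244 12.5289 15.4002 24.3466] v=[0.1569 1.6115 -3.7213 1.9527]
Step 6: x=[4.8764 12.6235 14.8496 24.6506] v=[0.6080 0.3782 -2.2025 1.2161]

Answer: 4.8764 12.6235 14.8496 24.6506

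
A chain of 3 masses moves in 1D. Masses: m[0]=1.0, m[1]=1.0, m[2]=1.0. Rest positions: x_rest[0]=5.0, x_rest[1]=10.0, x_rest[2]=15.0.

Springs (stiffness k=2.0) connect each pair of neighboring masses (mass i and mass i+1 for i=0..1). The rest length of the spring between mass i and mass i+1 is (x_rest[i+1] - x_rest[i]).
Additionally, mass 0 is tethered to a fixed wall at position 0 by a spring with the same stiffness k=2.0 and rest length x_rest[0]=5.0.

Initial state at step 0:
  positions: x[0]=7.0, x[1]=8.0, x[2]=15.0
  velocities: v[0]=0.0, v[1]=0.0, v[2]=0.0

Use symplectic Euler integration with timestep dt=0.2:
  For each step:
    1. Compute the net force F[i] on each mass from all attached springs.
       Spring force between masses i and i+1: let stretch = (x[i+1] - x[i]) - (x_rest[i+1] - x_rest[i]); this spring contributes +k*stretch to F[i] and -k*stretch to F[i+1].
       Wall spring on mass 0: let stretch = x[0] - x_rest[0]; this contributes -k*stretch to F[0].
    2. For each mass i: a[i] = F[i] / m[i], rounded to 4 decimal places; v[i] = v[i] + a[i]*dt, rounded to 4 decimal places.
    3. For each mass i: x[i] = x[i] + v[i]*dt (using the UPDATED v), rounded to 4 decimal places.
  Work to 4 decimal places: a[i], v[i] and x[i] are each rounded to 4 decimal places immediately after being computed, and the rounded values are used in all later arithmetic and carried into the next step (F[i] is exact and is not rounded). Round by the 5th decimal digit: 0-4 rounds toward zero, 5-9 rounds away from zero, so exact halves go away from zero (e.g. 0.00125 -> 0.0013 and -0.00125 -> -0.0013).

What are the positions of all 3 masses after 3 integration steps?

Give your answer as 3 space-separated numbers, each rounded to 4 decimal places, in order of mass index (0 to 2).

Answer: 4.6673 10.2738 14.2817

Derivation:
Step 0: x=[7.0000 8.0000 15.0000] v=[0.0000 0.0000 0.0000]
Step 1: x=[6.5200 8.4800 14.8400] v=[-2.4000 2.4000 -0.8000]
Step 2: x=[5.6752 9.3120 14.5712] v=[-4.2240 4.1600 -1.3440]
Step 3: x=[4.6673 10.2738 14.2817] v=[-5.0394 4.8090 -1.4477]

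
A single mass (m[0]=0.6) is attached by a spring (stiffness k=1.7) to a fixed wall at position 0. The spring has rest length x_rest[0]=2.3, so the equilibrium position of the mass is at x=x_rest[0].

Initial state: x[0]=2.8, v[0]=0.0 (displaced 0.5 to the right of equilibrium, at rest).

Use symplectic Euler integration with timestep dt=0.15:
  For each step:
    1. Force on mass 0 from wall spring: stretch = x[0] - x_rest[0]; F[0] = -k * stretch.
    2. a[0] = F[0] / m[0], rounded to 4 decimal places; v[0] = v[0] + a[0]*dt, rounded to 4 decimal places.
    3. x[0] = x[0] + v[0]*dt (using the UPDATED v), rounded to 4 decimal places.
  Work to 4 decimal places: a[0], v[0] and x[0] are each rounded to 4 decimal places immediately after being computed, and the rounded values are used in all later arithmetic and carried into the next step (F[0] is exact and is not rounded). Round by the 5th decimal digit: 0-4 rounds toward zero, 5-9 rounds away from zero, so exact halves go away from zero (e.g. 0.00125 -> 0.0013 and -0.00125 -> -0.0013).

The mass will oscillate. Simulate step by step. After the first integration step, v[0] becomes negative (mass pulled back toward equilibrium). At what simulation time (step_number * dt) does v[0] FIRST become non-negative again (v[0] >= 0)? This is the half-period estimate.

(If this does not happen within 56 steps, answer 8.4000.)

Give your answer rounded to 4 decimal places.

Answer: 1.9500

Derivation:
Step 0: x=[2.8000] v=[0.0000]
Step 1: x=[2.7681] v=[-0.2125]
Step 2: x=[2.7064] v=[-0.4114]
Step 3: x=[2.6188] v=[-0.5841]
Step 4: x=[2.5109] v=[-0.7196]
Step 5: x=[2.3895] v=[-0.8092]
Step 6: x=[2.2624] v=[-0.8472]
Step 7: x=[2.1377] v=[-0.8312]
Step 8: x=[2.0234] v=[-0.7622]
Step 9: x=[1.9267] v=[-0.6446]
Step 10: x=[1.8538] v=[-0.4859]
Step 11: x=[1.8094] v=[-0.2963]
Step 12: x=[1.7962] v=[-0.0878]
Step 13: x=[1.8151] v=[0.1263]
First v>=0 after going negative at step 13, time=1.9500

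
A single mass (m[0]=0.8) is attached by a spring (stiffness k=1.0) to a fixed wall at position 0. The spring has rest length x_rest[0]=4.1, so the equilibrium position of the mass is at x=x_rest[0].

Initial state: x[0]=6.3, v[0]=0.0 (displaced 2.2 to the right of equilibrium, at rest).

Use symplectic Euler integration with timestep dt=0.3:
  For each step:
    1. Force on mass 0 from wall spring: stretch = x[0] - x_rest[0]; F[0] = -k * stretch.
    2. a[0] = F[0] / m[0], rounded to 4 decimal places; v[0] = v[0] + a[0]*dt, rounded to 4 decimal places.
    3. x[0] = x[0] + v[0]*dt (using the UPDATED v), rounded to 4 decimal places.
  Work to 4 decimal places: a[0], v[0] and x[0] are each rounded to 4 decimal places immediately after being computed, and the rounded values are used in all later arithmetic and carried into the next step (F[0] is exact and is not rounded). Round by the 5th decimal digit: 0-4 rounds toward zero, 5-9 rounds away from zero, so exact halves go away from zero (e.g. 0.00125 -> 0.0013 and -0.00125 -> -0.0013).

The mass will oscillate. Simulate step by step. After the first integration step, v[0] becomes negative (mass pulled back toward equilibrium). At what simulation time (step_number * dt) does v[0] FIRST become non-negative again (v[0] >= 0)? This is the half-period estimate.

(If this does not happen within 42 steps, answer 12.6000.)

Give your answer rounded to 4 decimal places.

Step 0: x=[6.3000] v=[0.0000]
Step 1: x=[6.0525] v=[-0.8250]
Step 2: x=[5.5853] v=[-1.5572]
Step 3: x=[4.9510] v=[-2.1142]
Step 4: x=[4.2210] v=[-2.4333]
Step 5: x=[3.4774] v=[-2.4787]
Step 6: x=[2.8038] v=[-2.2452]
Step 7: x=[2.2761] v=[-1.7591]
Step 8: x=[1.9536] v=[-1.0751]
Step 9: x=[1.8725] v=[-0.2702]
Step 10: x=[2.0420] v=[0.5651]
First v>=0 after going negative at step 10, time=3.0000

Answer: 3.0000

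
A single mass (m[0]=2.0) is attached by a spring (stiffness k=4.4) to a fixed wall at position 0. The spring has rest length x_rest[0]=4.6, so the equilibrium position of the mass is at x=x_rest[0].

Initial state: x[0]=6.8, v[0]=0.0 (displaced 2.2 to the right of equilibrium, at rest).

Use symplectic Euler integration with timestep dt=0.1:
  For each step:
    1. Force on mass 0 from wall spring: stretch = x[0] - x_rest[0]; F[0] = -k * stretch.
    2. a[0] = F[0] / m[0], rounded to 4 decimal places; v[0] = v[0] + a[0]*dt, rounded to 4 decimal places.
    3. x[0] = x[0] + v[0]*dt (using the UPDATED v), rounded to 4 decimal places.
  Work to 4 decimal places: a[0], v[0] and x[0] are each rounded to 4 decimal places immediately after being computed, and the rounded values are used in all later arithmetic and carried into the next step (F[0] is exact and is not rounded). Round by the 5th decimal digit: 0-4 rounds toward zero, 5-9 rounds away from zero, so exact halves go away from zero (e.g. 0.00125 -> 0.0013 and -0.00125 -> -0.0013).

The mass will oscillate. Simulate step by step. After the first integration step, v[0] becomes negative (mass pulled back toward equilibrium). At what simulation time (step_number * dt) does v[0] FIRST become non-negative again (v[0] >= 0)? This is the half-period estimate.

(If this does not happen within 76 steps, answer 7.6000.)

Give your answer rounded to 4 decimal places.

Answer: 2.2000

Derivation:
Step 0: x=[6.8000] v=[0.0000]
Step 1: x=[6.7516] v=[-0.4840]
Step 2: x=[6.6559] v=[-0.9574]
Step 3: x=[6.5149] v=[-1.4097]
Step 4: x=[6.3318] v=[-1.8310]
Step 5: x=[6.1106] v=[-2.2120]
Step 6: x=[5.8562] v=[-2.5443]
Step 7: x=[5.5741] v=[-2.8207]
Step 8: x=[5.2706] v=[-3.0350]
Step 9: x=[4.9524] v=[-3.1825]
Step 10: x=[4.6264] v=[-3.2600]
Step 11: x=[4.2998] v=[-3.2658]
Step 12: x=[3.9798] v=[-3.1998]
Step 13: x=[3.6735] v=[-3.0634]
Step 14: x=[3.3875] v=[-2.8596]
Step 15: x=[3.1282] v=[-2.5929]
Step 16: x=[2.9013] v=[-2.2691]
Step 17: x=[2.7118] v=[-1.8954]
Step 18: x=[2.5638] v=[-1.4800]
Step 19: x=[2.4606] v=[-1.0320]
Step 20: x=[2.4045] v=[-0.5613]
Step 21: x=[2.3967] v=[-0.0783]
Step 22: x=[2.4373] v=[0.4064]
First v>=0 after going negative at step 22, time=2.2000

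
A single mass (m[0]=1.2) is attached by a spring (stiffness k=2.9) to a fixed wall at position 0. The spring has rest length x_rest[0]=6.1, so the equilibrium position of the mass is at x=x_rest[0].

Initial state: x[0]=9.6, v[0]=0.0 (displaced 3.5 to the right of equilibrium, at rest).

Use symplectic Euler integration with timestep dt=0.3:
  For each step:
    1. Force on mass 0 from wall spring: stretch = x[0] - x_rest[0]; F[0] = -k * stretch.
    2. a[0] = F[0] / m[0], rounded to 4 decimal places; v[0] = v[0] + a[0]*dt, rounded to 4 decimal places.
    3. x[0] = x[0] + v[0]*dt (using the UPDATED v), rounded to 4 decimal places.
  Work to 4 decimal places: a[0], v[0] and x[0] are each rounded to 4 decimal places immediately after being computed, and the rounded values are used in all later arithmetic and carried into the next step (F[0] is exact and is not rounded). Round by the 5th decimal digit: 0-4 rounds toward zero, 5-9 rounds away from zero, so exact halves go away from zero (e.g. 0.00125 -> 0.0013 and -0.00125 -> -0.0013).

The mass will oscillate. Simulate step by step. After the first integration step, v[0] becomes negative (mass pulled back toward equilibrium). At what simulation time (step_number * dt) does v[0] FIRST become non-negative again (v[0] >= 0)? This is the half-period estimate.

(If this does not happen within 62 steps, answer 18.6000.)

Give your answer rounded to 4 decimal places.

Answer: 2.1000

Derivation:
Step 0: x=[9.6000] v=[0.0000]
Step 1: x=[8.8388] v=[-2.5375]
Step 2: x=[7.4819] v=[-4.5231]
Step 3: x=[5.8244] v=[-5.5250]
Step 4: x=[4.2268] v=[-5.3252]
Step 5: x=[3.0367] v=[-3.9671]
Step 6: x=[2.5128] v=[-1.7462]
Step 7: x=[2.7692] v=[0.8545]
First v>=0 after going negative at step 7, time=2.1000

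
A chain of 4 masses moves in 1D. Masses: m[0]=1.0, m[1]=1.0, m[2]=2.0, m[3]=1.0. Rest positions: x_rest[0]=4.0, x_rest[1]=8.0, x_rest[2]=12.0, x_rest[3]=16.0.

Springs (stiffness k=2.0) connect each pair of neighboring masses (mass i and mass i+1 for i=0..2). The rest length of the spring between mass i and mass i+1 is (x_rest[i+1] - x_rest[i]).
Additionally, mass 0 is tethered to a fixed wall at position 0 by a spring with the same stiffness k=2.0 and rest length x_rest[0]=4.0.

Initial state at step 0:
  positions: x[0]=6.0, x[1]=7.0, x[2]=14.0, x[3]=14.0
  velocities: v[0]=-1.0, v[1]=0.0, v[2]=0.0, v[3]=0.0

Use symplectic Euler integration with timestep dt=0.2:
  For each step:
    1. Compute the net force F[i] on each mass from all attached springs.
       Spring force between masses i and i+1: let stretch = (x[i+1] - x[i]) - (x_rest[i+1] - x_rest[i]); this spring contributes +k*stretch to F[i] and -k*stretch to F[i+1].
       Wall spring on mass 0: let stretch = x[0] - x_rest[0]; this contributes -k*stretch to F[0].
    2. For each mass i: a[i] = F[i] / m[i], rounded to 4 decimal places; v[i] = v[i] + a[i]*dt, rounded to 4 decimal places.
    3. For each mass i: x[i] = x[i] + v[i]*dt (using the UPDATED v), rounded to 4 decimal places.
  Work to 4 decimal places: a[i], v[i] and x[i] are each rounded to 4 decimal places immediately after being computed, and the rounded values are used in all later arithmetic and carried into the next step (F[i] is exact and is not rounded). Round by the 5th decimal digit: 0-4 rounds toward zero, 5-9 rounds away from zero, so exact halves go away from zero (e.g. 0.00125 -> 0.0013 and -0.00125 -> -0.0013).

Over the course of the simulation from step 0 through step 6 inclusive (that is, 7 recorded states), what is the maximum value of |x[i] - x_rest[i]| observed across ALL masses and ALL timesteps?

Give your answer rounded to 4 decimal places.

Step 0: x=[6.0000 7.0000 14.0000 14.0000] v=[-1.0000 0.0000 0.0000 0.0000]
Step 1: x=[5.4000 7.4800 13.7200 14.3200] v=[-3.0000 2.4000 -1.4000 1.6000]
Step 2: x=[4.5344 8.2928 13.2144 14.9120] v=[-4.3280 4.0640 -2.5280 2.9600]
Step 3: x=[3.6067 9.1987 12.5798 15.6882] v=[-4.6384 4.5293 -3.1728 3.8810]
Step 4: x=[2.8378 9.9277 11.9343 16.5357] v=[-3.8443 3.6449 -3.2273 4.2376]
Step 5: x=[2.4091 10.2500 11.3926 17.3351] v=[-2.1435 1.6116 -2.7083 3.9970]
Step 6: x=[2.4149 10.0365 11.0429 17.9791] v=[0.0292 -1.0677 -1.7483 3.2200]
Max displacement = 2.2500

Answer: 2.2500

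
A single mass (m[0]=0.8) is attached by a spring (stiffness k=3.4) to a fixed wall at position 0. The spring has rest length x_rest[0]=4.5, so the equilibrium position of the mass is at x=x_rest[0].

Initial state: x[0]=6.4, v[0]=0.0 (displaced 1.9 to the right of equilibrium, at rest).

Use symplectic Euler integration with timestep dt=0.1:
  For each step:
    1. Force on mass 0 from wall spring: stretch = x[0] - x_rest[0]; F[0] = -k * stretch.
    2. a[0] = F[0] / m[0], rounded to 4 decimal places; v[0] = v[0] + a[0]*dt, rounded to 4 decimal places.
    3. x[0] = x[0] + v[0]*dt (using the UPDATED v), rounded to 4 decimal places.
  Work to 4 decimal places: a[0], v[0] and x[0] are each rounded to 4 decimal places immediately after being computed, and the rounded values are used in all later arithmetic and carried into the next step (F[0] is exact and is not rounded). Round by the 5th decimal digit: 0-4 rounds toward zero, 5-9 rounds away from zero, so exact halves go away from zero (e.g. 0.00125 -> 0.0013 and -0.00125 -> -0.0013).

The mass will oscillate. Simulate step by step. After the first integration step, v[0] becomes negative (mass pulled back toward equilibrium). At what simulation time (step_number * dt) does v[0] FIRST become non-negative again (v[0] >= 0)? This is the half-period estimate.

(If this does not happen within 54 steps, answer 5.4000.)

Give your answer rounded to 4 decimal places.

Answer: 1.6000

Derivation:
Step 0: x=[6.4000] v=[0.0000]
Step 1: x=[6.3193] v=[-0.8075]
Step 2: x=[6.1612] v=[-1.5807]
Step 3: x=[5.9325] v=[-2.2867]
Step 4: x=[5.6430] v=[-2.8955]
Step 5: x=[5.3049] v=[-3.3813]
Step 6: x=[4.9326] v=[-3.7234]
Step 7: x=[4.5419] v=[-3.9073]
Step 8: x=[4.1494] v=[-3.9251]
Step 9: x=[3.7718] v=[-3.7761]
Step 10: x=[3.4251] v=[-3.4666]
Step 11: x=[3.1241] v=[-3.0098]
Step 12: x=[2.8816] v=[-2.4250]
Step 13: x=[2.7079] v=[-1.7372]
Step 14: x=[2.6103] v=[-0.9756]
Step 15: x=[2.5931] v=[-0.1725]
Step 16: x=[2.6569] v=[0.6379]
First v>=0 after going negative at step 16, time=1.6000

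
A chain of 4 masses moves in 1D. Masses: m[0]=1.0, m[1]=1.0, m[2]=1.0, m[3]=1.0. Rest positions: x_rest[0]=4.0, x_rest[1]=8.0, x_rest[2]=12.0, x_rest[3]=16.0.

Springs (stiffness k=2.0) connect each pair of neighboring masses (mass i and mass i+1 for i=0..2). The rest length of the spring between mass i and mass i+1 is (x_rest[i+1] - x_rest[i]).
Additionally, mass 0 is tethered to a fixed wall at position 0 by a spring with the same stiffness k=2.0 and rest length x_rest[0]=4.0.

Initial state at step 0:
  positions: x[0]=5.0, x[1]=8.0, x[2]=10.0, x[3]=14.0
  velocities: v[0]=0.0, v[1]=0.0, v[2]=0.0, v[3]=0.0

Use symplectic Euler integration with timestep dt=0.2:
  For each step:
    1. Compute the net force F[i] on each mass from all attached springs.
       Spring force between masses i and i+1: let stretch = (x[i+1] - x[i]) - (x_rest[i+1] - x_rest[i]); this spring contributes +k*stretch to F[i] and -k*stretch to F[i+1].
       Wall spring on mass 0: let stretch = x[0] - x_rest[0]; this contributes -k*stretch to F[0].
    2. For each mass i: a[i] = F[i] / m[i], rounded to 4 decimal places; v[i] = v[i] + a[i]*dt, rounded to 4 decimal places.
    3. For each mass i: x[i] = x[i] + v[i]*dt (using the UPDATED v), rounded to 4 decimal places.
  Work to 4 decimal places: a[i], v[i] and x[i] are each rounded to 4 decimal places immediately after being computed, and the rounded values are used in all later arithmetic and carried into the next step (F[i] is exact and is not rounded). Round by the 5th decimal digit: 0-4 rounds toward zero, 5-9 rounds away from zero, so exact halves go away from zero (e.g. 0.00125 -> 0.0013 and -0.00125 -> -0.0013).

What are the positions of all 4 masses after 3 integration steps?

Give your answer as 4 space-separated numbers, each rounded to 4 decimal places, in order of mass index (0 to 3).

Answer: 4.1340 7.5809 10.8072 14.0604

Derivation:
Step 0: x=[5.0000 8.0000 10.0000 14.0000] v=[0.0000 0.0000 0.0000 0.0000]
Step 1: x=[4.8400 7.9200 10.1600 14.0000] v=[-0.8000 -0.4000 0.8000 0.0000]
Step 2: x=[4.5392 7.7728 10.4480 14.0128] v=[-1.5040 -0.7360 1.4400 0.0640]
Step 3: x=[4.1340 7.5809 10.8072 14.0604] v=[-2.0262 -0.9594 1.7958 0.2381]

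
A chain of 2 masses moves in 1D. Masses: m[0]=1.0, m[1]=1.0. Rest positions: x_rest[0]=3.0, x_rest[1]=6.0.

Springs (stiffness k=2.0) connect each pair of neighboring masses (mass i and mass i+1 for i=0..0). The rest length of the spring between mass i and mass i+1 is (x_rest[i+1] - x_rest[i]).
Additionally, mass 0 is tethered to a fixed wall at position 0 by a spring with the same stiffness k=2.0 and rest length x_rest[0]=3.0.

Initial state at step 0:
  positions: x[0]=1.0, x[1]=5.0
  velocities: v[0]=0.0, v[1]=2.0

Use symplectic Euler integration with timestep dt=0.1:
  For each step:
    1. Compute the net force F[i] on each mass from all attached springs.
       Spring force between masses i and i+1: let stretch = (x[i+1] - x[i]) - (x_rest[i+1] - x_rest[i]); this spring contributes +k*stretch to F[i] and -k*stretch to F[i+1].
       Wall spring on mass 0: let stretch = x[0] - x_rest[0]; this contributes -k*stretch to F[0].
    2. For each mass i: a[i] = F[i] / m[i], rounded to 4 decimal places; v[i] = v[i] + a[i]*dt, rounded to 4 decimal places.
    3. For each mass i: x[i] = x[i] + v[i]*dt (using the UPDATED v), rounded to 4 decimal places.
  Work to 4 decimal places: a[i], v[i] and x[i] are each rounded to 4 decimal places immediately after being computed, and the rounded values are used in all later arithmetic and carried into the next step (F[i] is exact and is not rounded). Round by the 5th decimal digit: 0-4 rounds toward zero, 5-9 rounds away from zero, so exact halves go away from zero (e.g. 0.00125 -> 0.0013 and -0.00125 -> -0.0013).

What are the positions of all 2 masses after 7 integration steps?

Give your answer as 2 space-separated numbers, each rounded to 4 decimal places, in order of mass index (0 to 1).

Step 0: x=[1.0000 5.0000] v=[0.0000 2.0000]
Step 1: x=[1.0600 5.1800] v=[0.6000 1.8000]
Step 2: x=[1.1812 5.3376] v=[1.2120 1.5760]
Step 3: x=[1.3619 5.4721] v=[1.8070 1.3447]
Step 4: x=[1.5976 5.5844] v=[2.3567 1.1227]
Step 5: x=[1.8811 5.6769] v=[2.8345 0.9253]
Step 6: x=[2.2028 5.7535] v=[3.2174 0.7661]
Step 7: x=[2.5515 5.8191] v=[3.4870 0.6560]

Answer: 2.5515 5.8191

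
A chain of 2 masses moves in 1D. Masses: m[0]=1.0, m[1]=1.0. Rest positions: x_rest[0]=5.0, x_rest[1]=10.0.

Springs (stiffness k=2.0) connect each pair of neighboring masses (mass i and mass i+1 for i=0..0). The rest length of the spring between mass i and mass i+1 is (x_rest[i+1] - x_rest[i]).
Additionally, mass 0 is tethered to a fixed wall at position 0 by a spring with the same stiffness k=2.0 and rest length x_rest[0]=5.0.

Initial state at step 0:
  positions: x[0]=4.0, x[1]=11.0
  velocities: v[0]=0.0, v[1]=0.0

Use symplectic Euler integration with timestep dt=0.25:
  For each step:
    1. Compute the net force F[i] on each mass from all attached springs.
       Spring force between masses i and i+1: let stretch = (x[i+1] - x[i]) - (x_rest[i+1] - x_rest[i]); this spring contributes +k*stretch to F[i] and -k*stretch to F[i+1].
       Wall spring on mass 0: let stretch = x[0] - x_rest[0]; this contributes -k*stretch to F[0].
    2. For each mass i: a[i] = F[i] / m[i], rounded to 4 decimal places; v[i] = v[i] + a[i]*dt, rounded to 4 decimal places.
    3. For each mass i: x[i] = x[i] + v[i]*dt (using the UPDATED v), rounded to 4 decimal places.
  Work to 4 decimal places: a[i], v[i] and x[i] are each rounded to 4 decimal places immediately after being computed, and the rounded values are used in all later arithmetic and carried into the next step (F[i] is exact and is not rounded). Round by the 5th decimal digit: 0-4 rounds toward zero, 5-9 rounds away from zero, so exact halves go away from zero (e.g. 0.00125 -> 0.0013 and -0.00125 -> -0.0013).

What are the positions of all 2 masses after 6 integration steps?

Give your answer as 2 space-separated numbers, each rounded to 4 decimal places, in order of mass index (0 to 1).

Answer: 6.0130 9.4305

Derivation:
Step 0: x=[4.0000 11.0000] v=[0.0000 0.0000]
Step 1: x=[4.3750 10.7500] v=[1.5000 -1.0000]
Step 2: x=[5.0000 10.3281] v=[2.5000 -1.6875]
Step 3: x=[5.6660 9.8652] v=[2.6641 -1.8516]
Step 4: x=[6.1487 9.5024] v=[1.9307 -1.4512]
Step 5: x=[6.2820 9.3454] v=[0.5332 -0.6281]
Step 6: x=[6.0130 9.4305] v=[-1.0761 0.3402]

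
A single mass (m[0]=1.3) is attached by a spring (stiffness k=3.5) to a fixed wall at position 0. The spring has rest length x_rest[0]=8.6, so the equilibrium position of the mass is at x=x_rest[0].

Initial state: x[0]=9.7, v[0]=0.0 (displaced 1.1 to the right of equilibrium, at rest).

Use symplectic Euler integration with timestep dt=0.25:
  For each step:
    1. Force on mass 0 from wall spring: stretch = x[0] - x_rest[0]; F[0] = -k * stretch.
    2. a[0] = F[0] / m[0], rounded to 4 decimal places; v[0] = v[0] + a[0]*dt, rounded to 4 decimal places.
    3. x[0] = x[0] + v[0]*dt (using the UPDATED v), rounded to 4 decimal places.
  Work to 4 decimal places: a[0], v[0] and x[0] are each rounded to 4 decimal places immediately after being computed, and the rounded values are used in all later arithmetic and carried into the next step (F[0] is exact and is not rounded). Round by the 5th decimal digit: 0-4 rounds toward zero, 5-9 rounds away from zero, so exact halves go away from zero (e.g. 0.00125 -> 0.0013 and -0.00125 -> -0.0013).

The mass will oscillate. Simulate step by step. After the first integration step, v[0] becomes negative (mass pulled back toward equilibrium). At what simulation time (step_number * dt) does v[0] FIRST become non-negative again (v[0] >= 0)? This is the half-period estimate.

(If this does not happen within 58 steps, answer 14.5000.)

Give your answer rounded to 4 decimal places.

Answer: 2.0000

Derivation:
Step 0: x=[9.7000] v=[0.0000]
Step 1: x=[9.5149] v=[-0.7404]
Step 2: x=[9.1759] v=[-1.3562]
Step 3: x=[8.7400] v=[-1.7438]
Step 4: x=[8.2805] v=[-1.8380]
Step 5: x=[7.8748] v=[-1.6230]
Step 6: x=[7.5911] v=[-1.1349]
Step 7: x=[7.4772] v=[-0.4558]
Step 8: x=[7.5522] v=[0.2999]
First v>=0 after going negative at step 8, time=2.0000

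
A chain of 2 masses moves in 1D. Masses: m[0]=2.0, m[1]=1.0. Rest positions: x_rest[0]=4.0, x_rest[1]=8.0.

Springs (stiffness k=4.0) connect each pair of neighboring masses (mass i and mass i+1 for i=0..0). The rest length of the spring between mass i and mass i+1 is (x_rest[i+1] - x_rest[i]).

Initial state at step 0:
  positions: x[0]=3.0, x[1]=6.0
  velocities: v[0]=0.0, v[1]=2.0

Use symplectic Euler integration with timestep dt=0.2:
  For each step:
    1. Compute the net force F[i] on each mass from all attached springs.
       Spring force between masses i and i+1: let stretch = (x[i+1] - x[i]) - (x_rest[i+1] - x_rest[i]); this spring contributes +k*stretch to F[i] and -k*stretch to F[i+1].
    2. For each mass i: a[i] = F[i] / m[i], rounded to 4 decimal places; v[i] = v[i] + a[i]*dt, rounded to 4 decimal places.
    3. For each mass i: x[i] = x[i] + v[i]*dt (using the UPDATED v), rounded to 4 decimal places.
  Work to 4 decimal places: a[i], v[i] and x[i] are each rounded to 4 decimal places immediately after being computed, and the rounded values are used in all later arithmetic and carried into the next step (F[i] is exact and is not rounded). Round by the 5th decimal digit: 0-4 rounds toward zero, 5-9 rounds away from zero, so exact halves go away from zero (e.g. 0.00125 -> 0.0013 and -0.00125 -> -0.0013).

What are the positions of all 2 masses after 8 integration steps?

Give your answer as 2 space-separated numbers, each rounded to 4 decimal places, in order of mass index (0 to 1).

Step 0: x=[3.0000 6.0000] v=[0.0000 2.0000]
Step 1: x=[2.9200 6.5600] v=[-0.4000 2.8000]
Step 2: x=[2.8112 7.1776] v=[-0.5440 3.0880]
Step 3: x=[2.7317 7.7366] v=[-0.3974 2.7949]
Step 4: x=[2.7326 8.1348] v=[0.0046 1.9910]
Step 5: x=[2.8457 8.3086] v=[0.5655 0.8692]
Step 6: x=[3.0758 8.2484] v=[1.1507 -0.3011]
Step 7: x=[3.3997 8.0006] v=[1.6197 -1.2392]
Step 8: x=[3.7717 7.6566] v=[1.8601 -1.7199]

Answer: 3.7717 7.6566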